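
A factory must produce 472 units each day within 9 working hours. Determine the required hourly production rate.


Formula: Production Rate = Daily Demand / Available Hours
Rate = 472 units/day / 9 hours/day
Rate = 52.4 units/hour

52.4 units/hour


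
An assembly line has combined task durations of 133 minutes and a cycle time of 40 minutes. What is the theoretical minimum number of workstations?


Formula: N_min = ceil(Sum of Task Times / Cycle Time)
N_min = ceil(133 min / 40 min) = ceil(3.325)
N_min = 4 stations

4


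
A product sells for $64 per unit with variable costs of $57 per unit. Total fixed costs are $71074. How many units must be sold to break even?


Formula: BEQ = Fixed Costs / (Price - Variable Cost)
Contribution margin = $64 - $57 = $7/unit
BEQ = ceil($71074 / $7/unit) = ceil(10153.43) = 10154 units

10154 units


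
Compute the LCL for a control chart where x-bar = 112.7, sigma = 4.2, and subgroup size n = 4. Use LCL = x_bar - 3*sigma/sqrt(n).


LCL = 112.7 - 3 * 4.2 / sqrt(4)

106.4


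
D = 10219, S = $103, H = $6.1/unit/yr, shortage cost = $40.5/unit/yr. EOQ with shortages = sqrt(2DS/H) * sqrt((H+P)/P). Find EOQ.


Formula: EOQ* = sqrt(2DS/H) * sqrt((H+P)/P)
Base EOQ = sqrt(2*10219*103/6.1) = 587.45 units
Correction = sqrt((6.1+40.5)/40.5) = 1.07267
EOQ* = 587.45 * 1.07267 = 630.1 units

630.1 units


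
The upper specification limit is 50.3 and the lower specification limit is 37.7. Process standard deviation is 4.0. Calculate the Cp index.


Cp = (50.3 - 37.7) / (6 * 4.0)

0.53


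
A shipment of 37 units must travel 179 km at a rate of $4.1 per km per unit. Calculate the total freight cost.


TC = dist * cost * units = 179 * 4.1 * 37 = $27154.30

$27154.30


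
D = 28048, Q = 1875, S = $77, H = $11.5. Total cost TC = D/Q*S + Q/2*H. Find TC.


TC = 28048/1875 * 77 + 1875/2 * 11.5

$11933.09


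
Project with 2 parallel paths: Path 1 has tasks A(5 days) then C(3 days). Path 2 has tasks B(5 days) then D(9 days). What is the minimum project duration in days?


Path 1 = 5 + 3 = 8 days
Path 2 = 5 + 9 = 14 days
Duration = max(8, 14) = 14 days

14 days


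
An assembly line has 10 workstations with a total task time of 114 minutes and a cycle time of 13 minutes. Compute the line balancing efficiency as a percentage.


Formula: Efficiency = Sum of Task Times / (N_stations * CT) * 100
Total station capacity = 10 stations * 13 min = 130 min
Efficiency = 114 / 130 * 100 = 87.7%

87.7%


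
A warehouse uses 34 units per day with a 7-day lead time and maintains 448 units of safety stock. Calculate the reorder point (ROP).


Formula: ROP = (Daily Demand * Lead Time) + Safety Stock
Demand during lead time = 34 * 7 = 238 units
ROP = 238 + 448 = 686 units

686 units


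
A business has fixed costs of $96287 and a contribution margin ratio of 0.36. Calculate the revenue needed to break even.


Formula: BER = Fixed Costs / Contribution Margin Ratio
BER = $96287 / 0.36
BER = $267463.89 (to the nearest cent)

$267463.89


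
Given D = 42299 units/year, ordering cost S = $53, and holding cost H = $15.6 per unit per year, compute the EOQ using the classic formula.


Formula: EOQ = sqrt(2 * D * S / H)
Numerator: 2 * 42299 * 53 = 4483694
2DS/H = 4483694 / 15.6 = 287416.3
EOQ = sqrt(287416.3) = 536.1 units

536.1 units


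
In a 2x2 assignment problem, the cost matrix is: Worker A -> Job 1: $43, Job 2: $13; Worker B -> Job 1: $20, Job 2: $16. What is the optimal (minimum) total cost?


Option 1: A->1 + B->2 = $43 + $16 = $59
Option 2: A->2 + B->1 = $13 + $20 = $33
Min cost = min($59, $33) = $33

$33


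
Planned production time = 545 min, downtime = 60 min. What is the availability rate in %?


Formula: Availability = (Planned Time - Downtime) / Planned Time * 100
Uptime = 545 - 60 = 485 min
Availability = 485 / 545 * 100 = 89.0%

89.0%


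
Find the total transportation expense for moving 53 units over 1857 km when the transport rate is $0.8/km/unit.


TC = dist * cost * units = 1857 * 0.8 * 53 = $78736.80

$78736.80


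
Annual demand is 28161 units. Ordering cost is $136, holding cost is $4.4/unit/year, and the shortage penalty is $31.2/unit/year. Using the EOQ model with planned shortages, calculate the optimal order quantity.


Formula: EOQ* = sqrt(2DS/H) * sqrt((H+P)/P)
Base EOQ = sqrt(2*28161*136/4.4) = 1319.42 units
Correction = sqrt((4.4+31.2)/31.2) = 1.06819
EOQ* = 1319.42 * 1.06819 = 1409.4 units

1409.4 units


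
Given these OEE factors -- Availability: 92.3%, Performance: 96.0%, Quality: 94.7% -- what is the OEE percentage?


Formula: OEE = Availability * Performance * Quality / 10000
A * P = 92.3% * 96.0% / 100 = 88.61%
OEE = 88.61% * 94.7% / 100 = 83.9%

83.9%


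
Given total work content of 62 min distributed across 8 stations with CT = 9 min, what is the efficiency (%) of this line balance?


Formula: Efficiency = Sum of Task Times / (N_stations * CT) * 100
Total station capacity = 8 stations * 9 min = 72 min
Efficiency = 62 / 72 * 100 = 86.1%

86.1%


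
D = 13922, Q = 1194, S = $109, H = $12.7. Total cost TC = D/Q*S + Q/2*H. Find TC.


TC = 13922/1194 * 109 + 1194/2 * 12.7

$8852.84


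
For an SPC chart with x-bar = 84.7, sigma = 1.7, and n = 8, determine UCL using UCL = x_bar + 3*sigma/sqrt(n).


UCL = 84.7 + 3 * 1.7 / sqrt(8)

86.5


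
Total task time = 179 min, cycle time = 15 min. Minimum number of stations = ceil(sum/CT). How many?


Formula: N_min = ceil(Sum of Task Times / Cycle Time)
N_min = ceil(179 min / 15 min) = ceil(11.9333)
N_min = 12 stations

12


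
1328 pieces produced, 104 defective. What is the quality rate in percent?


Formula: Quality Rate = Good Pieces / Total Pieces * 100
Good pieces = 1328 - 104 = 1224
QR = 1224 / 1328 * 100 = 92.2%

92.2%


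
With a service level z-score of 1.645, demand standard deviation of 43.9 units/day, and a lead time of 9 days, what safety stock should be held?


Formula: SS = z * sigma_d * sqrt(LT)
sqrt(LT) = sqrt(9) = 3.0
SS = 1.645 * 43.9 * 3.0
SS = 216.6 units

216.6 units


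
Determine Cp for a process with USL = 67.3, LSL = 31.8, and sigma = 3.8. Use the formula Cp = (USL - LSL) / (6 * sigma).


Cp = (67.3 - 31.8) / (6 * 3.8)

1.56


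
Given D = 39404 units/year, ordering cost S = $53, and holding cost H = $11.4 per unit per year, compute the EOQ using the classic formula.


Formula: EOQ = sqrt(2 * D * S / H)
Numerator: 2 * 39404 * 53 = 4176824
2DS/H = 4176824 / 11.4 = 366388.1
EOQ = sqrt(366388.1) = 605.3 units

605.3 units


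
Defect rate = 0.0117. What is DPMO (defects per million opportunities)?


DPMO = defect_rate * 1000000 = 0.0117 * 1000000

11700


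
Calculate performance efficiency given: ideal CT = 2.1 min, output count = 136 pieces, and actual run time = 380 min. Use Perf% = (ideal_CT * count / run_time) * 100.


Formula: Performance = (Ideal CT * Total Count) / Run Time * 100
Ideal output time = 2.1 * 136 = 285.6 min
Performance = 285.6 / 380 * 100 = 75.2%

75.2%


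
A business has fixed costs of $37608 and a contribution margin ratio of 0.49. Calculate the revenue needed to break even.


Formula: BER = Fixed Costs / Contribution Margin Ratio
BER = $37608 / 0.49
BER = $76751.02 (to the nearest cent)

$76751.02


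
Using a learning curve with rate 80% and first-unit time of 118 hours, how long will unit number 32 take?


Formula: T_n = T_1 * (learning_rate)^(log2(n)) where learning_rate = rate/100
Doublings = log2(32) = 5
T_n = 118 * 0.8^5
T_n = 118 * 0.3277 = 38.7 hours

38.7 hours


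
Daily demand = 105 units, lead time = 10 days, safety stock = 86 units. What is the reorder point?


Formula: ROP = (Daily Demand * Lead Time) + Safety Stock
Demand during lead time = 105 * 10 = 1050 units
ROP = 1050 + 86 = 1136 units

1136 units


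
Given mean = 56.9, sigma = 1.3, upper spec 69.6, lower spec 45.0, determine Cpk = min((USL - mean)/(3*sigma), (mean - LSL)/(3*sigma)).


Cpu = (69.6 - 56.9) / (3 * 1.3) = 3.26
Cpl = (56.9 - 45.0) / (3 * 1.3) = 3.05
Cpk = min(3.26, 3.05) = 3.05

3.05


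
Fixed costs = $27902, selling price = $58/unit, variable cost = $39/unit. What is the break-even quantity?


Formula: BEQ = Fixed Costs / (Price - Variable Cost)
Contribution margin = $58 - $39 = $19/unit
BEQ = ceil($27902 / $19/unit) = ceil(1468.53) = 1469 units

1469 units


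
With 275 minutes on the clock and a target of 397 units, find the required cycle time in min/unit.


Formula: CT = Available Time / Number of Units
CT = 275 min / 397 units
CT = 0.69 min/unit

0.69 min/unit


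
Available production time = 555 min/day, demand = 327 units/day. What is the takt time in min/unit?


Formula: Takt Time = Available Production Time / Customer Demand
Takt = 555 min/day / 327 units/day
Takt = 1.7 min/unit

1.7 min/unit


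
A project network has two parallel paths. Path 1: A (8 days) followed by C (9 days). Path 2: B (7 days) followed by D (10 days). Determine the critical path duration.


Path 1 = 8 + 9 = 17 days
Path 2 = 7 + 10 = 17 days
Duration = max(17, 17) = 17 days

17 days


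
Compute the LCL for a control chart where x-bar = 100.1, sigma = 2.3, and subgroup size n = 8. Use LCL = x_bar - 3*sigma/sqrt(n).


LCL = 100.1 - 3 * 2.3 / sqrt(8)

97.66


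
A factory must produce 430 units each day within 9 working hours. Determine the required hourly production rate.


Formula: Production Rate = Daily Demand / Available Hours
Rate = 430 units/day / 9 hours/day
Rate = 47.8 units/hour

47.8 units/hour


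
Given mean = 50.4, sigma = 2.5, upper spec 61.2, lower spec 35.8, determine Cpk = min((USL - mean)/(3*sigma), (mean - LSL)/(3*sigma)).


Cpu = (61.2 - 50.4) / (3 * 2.5) = 1.44
Cpl = (50.4 - 35.8) / (3 * 2.5) = 1.95
Cpk = min(1.44, 1.95) = 1.44

1.44


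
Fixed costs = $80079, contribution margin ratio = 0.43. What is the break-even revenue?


Formula: BER = Fixed Costs / Contribution Margin Ratio
BER = $80079 / 0.43
BER = $186230.23 (to the nearest cent)

$186230.23


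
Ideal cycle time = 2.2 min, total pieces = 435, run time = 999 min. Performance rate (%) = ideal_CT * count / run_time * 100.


Formula: Performance = (Ideal CT * Total Count) / Run Time * 100
Ideal output time = 2.2 * 435 = 957.0 min
Performance = 957.0 / 999 * 100 = 95.8%

95.8%


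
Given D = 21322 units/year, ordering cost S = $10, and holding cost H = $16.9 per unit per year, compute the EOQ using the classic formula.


Formula: EOQ = sqrt(2 * D * S / H)
Numerator: 2 * 21322 * 10 = 426440
2DS/H = 426440 / 16.9 = 25233.1
EOQ = sqrt(25233.1) = 158.8 units

158.8 units


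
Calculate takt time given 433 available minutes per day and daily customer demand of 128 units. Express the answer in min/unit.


Formula: Takt Time = Available Production Time / Customer Demand
Takt = 433 min/day / 128 units/day
Takt = 3.38 min/unit

3.38 min/unit


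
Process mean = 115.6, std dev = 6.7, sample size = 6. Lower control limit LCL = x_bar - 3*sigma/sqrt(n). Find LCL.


LCL = 115.6 - 3 * 6.7 / sqrt(6)

107.39


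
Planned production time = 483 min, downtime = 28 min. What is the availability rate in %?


Formula: Availability = (Planned Time - Downtime) / Planned Time * 100
Uptime = 483 - 28 = 455 min
Availability = 455 / 483 * 100 = 94.2%

94.2%


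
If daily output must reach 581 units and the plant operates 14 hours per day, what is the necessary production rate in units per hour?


Formula: Production Rate = Daily Demand / Available Hours
Rate = 581 units/day / 14 hours/day
Rate = 41.5 units/hour

41.5 units/hour


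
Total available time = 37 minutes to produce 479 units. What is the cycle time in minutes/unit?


Formula: CT = Available Time / Number of Units
CT = 37 min / 479 units
CT = 0.08 min/unit

0.08 min/unit


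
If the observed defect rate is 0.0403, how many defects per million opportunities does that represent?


DPMO = defect_rate * 1000000 = 0.0403 * 1000000

40300


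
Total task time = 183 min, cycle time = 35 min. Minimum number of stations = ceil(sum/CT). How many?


Formula: N_min = ceil(Sum of Task Times / Cycle Time)
N_min = ceil(183 min / 35 min) = ceil(5.2286)
N_min = 6 stations

6


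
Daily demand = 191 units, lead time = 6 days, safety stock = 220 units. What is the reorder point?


Formula: ROP = (Daily Demand * Lead Time) + Safety Stock
Demand during lead time = 191 * 6 = 1146 units
ROP = 1146 + 220 = 1366 units

1366 units


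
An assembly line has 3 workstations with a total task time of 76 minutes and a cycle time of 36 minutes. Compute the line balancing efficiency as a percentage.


Formula: Efficiency = Sum of Task Times / (N_stations * CT) * 100
Total station capacity = 3 stations * 36 min = 108 min
Efficiency = 76 / 108 * 100 = 70.4%

70.4%


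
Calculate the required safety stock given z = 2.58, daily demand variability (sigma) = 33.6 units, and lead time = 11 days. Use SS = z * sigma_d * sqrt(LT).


Formula: SS = z * sigma_d * sqrt(LT)
sqrt(LT) = sqrt(11) = 3.3166
SS = 2.58 * 33.6 * 3.3166
SS = 287.5 units

287.5 units


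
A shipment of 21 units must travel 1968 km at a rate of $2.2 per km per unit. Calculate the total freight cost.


TC = dist * cost * units = 1968 * 2.2 * 21 = $90921.60

$90921.60


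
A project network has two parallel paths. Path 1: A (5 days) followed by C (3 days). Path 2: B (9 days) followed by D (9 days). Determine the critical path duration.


Path 1 = 5 + 3 = 8 days
Path 2 = 9 + 9 = 18 days
Duration = max(8, 18) = 18 days

18 days


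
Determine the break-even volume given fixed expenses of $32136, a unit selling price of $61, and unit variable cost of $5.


Formula: BEQ = Fixed Costs / (Price - Variable Cost)
Contribution margin = $61 - $5 = $56/unit
BEQ = ceil($32136 / $56/unit) = ceil(573.86) = 574 units

574 units


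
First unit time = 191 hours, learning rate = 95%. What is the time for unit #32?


Formula: T_n = T_1 * (learning_rate)^(log2(n)) where learning_rate = rate/100
Doublings = log2(32) = 5
T_n = 191 * 0.95^5
T_n = 191 * 0.7738 = 147.8 hours

147.8 hours


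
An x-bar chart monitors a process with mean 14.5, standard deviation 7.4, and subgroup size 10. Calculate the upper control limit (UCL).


UCL = 14.5 + 3 * 7.4 / sqrt(10)

21.52


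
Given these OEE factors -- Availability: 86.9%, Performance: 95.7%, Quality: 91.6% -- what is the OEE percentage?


Formula: OEE = Availability * Performance * Quality / 10000
A * P = 86.9% * 95.7% / 100 = 83.16%
OEE = 83.16% * 91.6% / 100 = 76.2%

76.2%


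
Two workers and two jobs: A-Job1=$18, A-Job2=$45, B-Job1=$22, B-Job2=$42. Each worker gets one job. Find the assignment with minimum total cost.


Option 1: A->1 + B->2 = $18 + $42 = $60
Option 2: A->2 + B->1 = $45 + $22 = $67
Min cost = min($60, $67) = $60

$60


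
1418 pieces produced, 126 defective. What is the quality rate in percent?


Formula: Quality Rate = Good Pieces / Total Pieces * 100
Good pieces = 1418 - 126 = 1292
QR = 1292 / 1418 * 100 = 91.1%

91.1%


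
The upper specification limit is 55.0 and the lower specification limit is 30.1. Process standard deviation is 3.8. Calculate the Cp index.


Cp = (55.0 - 30.1) / (6 * 3.8)

1.09


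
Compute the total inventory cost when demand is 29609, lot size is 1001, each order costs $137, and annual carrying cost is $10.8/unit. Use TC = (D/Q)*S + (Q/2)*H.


TC = 29609/1001 * 137 + 1001/2 * 10.8

$9457.78


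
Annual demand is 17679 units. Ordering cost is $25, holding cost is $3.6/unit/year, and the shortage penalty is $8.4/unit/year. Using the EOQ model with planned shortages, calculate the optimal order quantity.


Formula: EOQ* = sqrt(2DS/H) * sqrt((H+P)/P)
Base EOQ = sqrt(2*17679*25/3.6) = 495.52 units
Correction = sqrt((3.6+8.4)/8.4) = 1.19523
EOQ* = 495.52 * 1.19523 = 592.3 units

592.3 units


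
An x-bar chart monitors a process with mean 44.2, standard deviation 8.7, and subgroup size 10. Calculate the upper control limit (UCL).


UCL = 44.2 + 3 * 8.7 / sqrt(10)

52.45


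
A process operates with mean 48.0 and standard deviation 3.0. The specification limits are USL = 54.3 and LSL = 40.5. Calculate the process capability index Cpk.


Cpu = (54.3 - 48.0) / (3 * 3.0) = 0.7
Cpl = (48.0 - 40.5) / (3 * 3.0) = 0.83
Cpk = min(0.7, 0.83) = 0.7

0.7


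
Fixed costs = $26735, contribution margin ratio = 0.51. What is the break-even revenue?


Formula: BER = Fixed Costs / Contribution Margin Ratio
BER = $26735 / 0.51
BER = $52421.57 (to the nearest cent)

$52421.57


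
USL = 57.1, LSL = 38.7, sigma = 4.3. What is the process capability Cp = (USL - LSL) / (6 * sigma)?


Cp = (57.1 - 38.7) / (6 * 4.3)

0.71


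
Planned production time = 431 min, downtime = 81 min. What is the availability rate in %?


Formula: Availability = (Planned Time - Downtime) / Planned Time * 100
Uptime = 431 - 81 = 350 min
Availability = 350 / 431 * 100 = 81.2%

81.2%


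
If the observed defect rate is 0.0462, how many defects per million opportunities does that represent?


DPMO = defect_rate * 1000000 = 0.0462 * 1000000

46200


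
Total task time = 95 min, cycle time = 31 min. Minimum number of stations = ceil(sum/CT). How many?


Formula: N_min = ceil(Sum of Task Times / Cycle Time)
N_min = ceil(95 min / 31 min) = ceil(3.0645)
N_min = 4 stations

4


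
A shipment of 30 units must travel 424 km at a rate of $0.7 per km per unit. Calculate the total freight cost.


TC = dist * cost * units = 424 * 0.7 * 30 = $8904.00

$8904.00


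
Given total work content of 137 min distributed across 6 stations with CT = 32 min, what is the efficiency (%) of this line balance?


Formula: Efficiency = Sum of Task Times / (N_stations * CT) * 100
Total station capacity = 6 stations * 32 min = 192 min
Efficiency = 137 / 192 * 100 = 71.4%

71.4%


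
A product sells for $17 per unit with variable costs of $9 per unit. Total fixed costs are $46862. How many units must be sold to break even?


Formula: BEQ = Fixed Costs / (Price - Variable Cost)
Contribution margin = $17 - $9 = $8/unit
BEQ = ceil($46862 / $8/unit) = ceil(5857.75) = 5858 units

5858 units


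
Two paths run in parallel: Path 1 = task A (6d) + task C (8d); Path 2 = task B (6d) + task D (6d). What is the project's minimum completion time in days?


Path 1 = 6 + 8 = 14 days
Path 2 = 6 + 6 = 12 days
Duration = max(14, 12) = 14 days

14 days


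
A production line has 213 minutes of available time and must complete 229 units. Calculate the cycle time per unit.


Formula: CT = Available Time / Number of Units
CT = 213 min / 229 units
CT = 0.93 min/unit

0.93 min/unit


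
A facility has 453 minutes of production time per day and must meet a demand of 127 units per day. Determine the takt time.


Formula: Takt Time = Available Production Time / Customer Demand
Takt = 453 min/day / 127 units/day
Takt = 3.57 min/unit

3.57 min/unit


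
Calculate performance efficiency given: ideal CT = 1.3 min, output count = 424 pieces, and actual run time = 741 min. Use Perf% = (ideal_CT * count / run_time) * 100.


Formula: Performance = (Ideal CT * Total Count) / Run Time * 100
Ideal output time = 1.3 * 424 = 551.2 min
Performance = 551.2 / 741 * 100 = 74.4%

74.4%


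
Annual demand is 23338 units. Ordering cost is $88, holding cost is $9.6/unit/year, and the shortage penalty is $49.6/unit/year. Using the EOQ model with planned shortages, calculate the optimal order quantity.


Formula: EOQ* = sqrt(2DS/H) * sqrt((H+P)/P)
Base EOQ = sqrt(2*23338*88/9.6) = 654.11 units
Correction = sqrt((9.6+49.6)/49.6) = 1.0925
EOQ* = 654.11 * 1.0925 = 714.6 units

714.6 units


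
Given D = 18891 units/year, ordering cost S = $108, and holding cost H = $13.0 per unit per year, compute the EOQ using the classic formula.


Formula: EOQ = sqrt(2 * D * S / H)
Numerator: 2 * 18891 * 108 = 4080456
2DS/H = 4080456 / 13.0 = 313881.2
EOQ = sqrt(313881.2) = 560.3 units

560.3 units


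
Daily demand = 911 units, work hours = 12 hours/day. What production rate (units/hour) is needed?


Formula: Production Rate = Daily Demand / Available Hours
Rate = 911 units/day / 12 hours/day
Rate = 75.9 units/hour

75.9 units/hour


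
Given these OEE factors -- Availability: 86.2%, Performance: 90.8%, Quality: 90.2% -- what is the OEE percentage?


Formula: OEE = Availability * Performance * Quality / 10000
A * P = 86.2% * 90.8% / 100 = 78.27%
OEE = 78.27% * 90.2% / 100 = 70.6%

70.6%


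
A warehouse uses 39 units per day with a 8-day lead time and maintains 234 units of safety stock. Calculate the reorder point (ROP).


Formula: ROP = (Daily Demand * Lead Time) + Safety Stock
Demand during lead time = 39 * 8 = 312 units
ROP = 312 + 234 = 546 units

546 units


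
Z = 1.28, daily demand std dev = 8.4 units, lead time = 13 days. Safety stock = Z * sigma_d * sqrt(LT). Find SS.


Formula: SS = z * sigma_d * sqrt(LT)
sqrt(LT) = sqrt(13) = 3.6056
SS = 1.28 * 8.4 * 3.6056
SS = 38.8 units

38.8 units


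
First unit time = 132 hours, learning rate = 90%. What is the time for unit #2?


Formula: T_n = T_1 * (learning_rate)^(log2(n)) where learning_rate = rate/100
Doublings = log2(2) = 1
T_n = 132 * 0.9^1
T_n = 132 * 0.9 = 118.8 hours

118.8 hours


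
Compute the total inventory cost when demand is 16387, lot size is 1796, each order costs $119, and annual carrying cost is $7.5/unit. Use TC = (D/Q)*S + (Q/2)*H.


TC = 16387/1796 * 119 + 1796/2 * 7.5

$7820.78


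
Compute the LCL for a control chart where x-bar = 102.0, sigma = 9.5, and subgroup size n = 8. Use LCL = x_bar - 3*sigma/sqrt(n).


LCL = 102.0 - 3 * 9.5 / sqrt(8)

91.92


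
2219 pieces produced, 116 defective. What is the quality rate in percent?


Formula: Quality Rate = Good Pieces / Total Pieces * 100
Good pieces = 2219 - 116 = 2103
QR = 2103 / 2219 * 100 = 94.8%

94.8%


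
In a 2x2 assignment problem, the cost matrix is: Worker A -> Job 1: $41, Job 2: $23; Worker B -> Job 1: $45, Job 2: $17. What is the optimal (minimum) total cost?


Option 1: A->1 + B->2 = $41 + $17 = $58
Option 2: A->2 + B->1 = $23 + $45 = $68
Min cost = min($58, $68) = $58

$58


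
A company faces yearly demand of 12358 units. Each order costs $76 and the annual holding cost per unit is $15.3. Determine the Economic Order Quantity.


Formula: EOQ = sqrt(2 * D * S / H)
Numerator: 2 * 12358 * 76 = 1878416
2DS/H = 1878416 / 15.3 = 122772.3
EOQ = sqrt(122772.3) = 350.4 units

350.4 units


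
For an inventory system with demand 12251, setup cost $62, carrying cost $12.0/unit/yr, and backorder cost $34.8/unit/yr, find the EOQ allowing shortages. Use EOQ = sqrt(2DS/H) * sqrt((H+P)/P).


Formula: EOQ* = sqrt(2DS/H) * sqrt((H+P)/P)
Base EOQ = sqrt(2*12251*62/12.0) = 355.8 units
Correction = sqrt((12.0+34.8)/34.8) = 1.15967
EOQ* = 355.8 * 1.15967 = 412.6 units

412.6 units


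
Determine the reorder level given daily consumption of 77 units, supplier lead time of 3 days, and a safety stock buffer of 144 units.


Formula: ROP = (Daily Demand * Lead Time) + Safety Stock
Demand during lead time = 77 * 3 = 231 units
ROP = 231 + 144 = 375 units

375 units


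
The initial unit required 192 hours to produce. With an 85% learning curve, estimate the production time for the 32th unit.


Formula: T_n = T_1 * (learning_rate)^(log2(n)) where learning_rate = rate/100
Doublings = log2(32) = 5
T_n = 192 * 0.85^5
T_n = 192 * 0.4437 = 85.2 hours

85.2 hours


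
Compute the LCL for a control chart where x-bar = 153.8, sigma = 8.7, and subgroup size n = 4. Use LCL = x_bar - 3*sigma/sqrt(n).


LCL = 153.8 - 3 * 8.7 / sqrt(4)

140.75


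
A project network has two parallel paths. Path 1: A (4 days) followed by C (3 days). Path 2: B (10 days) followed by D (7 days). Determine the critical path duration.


Path 1 = 4 + 3 = 7 days
Path 2 = 10 + 7 = 17 days
Duration = max(7, 17) = 17 days

17 days


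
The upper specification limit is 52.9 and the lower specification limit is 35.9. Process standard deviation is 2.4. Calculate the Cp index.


Cp = (52.9 - 35.9) / (6 * 2.4)

1.18


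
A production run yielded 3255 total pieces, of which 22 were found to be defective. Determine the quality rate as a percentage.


Formula: Quality Rate = Good Pieces / Total Pieces * 100
Good pieces = 3255 - 22 = 3233
QR = 3233 / 3255 * 100 = 99.3%

99.3%


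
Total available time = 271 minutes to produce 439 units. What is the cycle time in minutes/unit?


Formula: CT = Available Time / Number of Units
CT = 271 min / 439 units
CT = 0.62 min/unit

0.62 min/unit


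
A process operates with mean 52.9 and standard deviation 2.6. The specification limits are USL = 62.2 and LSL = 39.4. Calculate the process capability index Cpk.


Cpu = (62.2 - 52.9) / (3 * 2.6) = 1.19
Cpl = (52.9 - 39.4) / (3 * 2.6) = 1.73
Cpk = min(1.19, 1.73) = 1.19

1.19


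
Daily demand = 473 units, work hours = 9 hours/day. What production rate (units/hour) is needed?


Formula: Production Rate = Daily Demand / Available Hours
Rate = 473 units/day / 9 hours/day
Rate = 52.6 units/hour

52.6 units/hour


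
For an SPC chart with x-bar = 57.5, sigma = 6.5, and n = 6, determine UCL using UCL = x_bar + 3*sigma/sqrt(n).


UCL = 57.5 + 3 * 6.5 / sqrt(6)

65.46


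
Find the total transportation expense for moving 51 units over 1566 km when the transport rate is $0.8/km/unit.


TC = dist * cost * units = 1566 * 0.8 * 51 = $63892.80

$63892.80


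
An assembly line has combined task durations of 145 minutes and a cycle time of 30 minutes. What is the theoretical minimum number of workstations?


Formula: N_min = ceil(Sum of Task Times / Cycle Time)
N_min = ceil(145 min / 30 min) = ceil(4.8333)
N_min = 5 stations

5


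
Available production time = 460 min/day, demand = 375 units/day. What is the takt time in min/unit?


Formula: Takt Time = Available Production Time / Customer Demand
Takt = 460 min/day / 375 units/day
Takt = 1.23 min/unit

1.23 min/unit


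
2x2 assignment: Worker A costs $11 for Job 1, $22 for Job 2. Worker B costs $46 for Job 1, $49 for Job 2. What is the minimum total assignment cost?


Option 1: A->1 + B->2 = $11 + $49 = $60
Option 2: A->2 + B->1 = $22 + $46 = $68
Min cost = min($60, $68) = $60

$60


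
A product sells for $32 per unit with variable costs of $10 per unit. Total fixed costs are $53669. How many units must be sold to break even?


Formula: BEQ = Fixed Costs / (Price - Variable Cost)
Contribution margin = $32 - $10 = $22/unit
BEQ = ceil($53669 / $22/unit) = ceil(2439.5) = 2440 units

2440 units


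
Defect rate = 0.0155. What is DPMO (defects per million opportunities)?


DPMO = defect_rate * 1000000 = 0.0155 * 1000000

15500


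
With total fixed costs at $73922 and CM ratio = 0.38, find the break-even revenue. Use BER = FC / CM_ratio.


Formula: BER = Fixed Costs / Contribution Margin Ratio
BER = $73922 / 0.38
BER = $194531.58 (to the nearest cent)

$194531.58


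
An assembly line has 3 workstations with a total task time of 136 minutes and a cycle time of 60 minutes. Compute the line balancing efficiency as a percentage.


Formula: Efficiency = Sum of Task Times / (N_stations * CT) * 100
Total station capacity = 3 stations * 60 min = 180 min
Efficiency = 136 / 180 * 100 = 75.6%

75.6%


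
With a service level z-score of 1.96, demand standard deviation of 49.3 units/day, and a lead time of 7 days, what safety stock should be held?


Formula: SS = z * sigma_d * sqrt(LT)
sqrt(LT) = sqrt(7) = 2.6458
SS = 1.96 * 49.3 * 2.6458
SS = 255.7 units

255.7 units


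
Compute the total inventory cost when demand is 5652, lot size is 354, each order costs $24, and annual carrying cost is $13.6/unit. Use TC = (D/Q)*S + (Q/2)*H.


TC = 5652/354 * 24 + 354/2 * 13.6

$2790.39


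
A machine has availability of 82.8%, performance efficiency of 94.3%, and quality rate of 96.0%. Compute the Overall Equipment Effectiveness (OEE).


Formula: OEE = Availability * Performance * Quality / 10000
A * P = 82.8% * 94.3% / 100 = 78.08%
OEE = 78.08% * 96.0% / 100 = 75.0%

75.0%


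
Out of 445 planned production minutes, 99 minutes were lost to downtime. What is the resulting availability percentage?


Formula: Availability = (Planned Time - Downtime) / Planned Time * 100
Uptime = 445 - 99 = 346 min
Availability = 346 / 445 * 100 = 77.8%

77.8%


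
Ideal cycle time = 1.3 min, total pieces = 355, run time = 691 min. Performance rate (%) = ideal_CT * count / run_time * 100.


Formula: Performance = (Ideal CT * Total Count) / Run Time * 100
Ideal output time = 1.3 * 355 = 461.5 min
Performance = 461.5 / 691 * 100 = 66.8%

66.8%


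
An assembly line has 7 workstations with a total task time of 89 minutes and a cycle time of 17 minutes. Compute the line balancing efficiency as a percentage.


Formula: Efficiency = Sum of Task Times / (N_stations * CT) * 100
Total station capacity = 7 stations * 17 min = 119 min
Efficiency = 89 / 119 * 100 = 74.8%

74.8%


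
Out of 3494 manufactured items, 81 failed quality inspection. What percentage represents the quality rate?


Formula: Quality Rate = Good Pieces / Total Pieces * 100
Good pieces = 3494 - 81 = 3413
QR = 3413 / 3494 * 100 = 97.7%

97.7%


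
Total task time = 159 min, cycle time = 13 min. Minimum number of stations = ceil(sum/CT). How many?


Formula: N_min = ceil(Sum of Task Times / Cycle Time)
N_min = ceil(159 min / 13 min) = ceil(12.2308)
N_min = 13 stations

13


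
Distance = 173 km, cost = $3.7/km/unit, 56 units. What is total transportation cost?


TC = dist * cost * units = 173 * 3.7 * 56 = $35845.60

$35845.60


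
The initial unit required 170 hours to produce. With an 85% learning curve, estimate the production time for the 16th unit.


Formula: T_n = T_1 * (learning_rate)^(log2(n)) where learning_rate = rate/100
Doublings = log2(16) = 4
T_n = 170 * 0.85^4
T_n = 170 * 0.522 = 88.7 hours

88.7 hours


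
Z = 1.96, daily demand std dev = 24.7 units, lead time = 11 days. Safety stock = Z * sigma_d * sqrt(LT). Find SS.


Formula: SS = z * sigma_d * sqrt(LT)
sqrt(LT) = sqrt(11) = 3.3166
SS = 1.96 * 24.7 * 3.3166
SS = 160.6 units

160.6 units


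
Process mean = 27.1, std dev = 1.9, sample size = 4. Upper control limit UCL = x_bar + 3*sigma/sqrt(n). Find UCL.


UCL = 27.1 + 3 * 1.9 / sqrt(4)

29.95


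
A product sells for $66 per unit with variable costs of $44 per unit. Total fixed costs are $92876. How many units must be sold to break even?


Formula: BEQ = Fixed Costs / (Price - Variable Cost)
Contribution margin = $66 - $44 = $22/unit
BEQ = ceil($92876 / $22/unit) = ceil(4221.64) = 4222 units

4222 units


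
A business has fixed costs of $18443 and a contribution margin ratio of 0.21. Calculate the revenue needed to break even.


Formula: BER = Fixed Costs / Contribution Margin Ratio
BER = $18443 / 0.21
BER = $87823.81 (to the nearest cent)

$87823.81


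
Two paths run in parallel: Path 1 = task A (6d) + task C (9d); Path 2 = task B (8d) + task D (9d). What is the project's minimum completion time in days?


Path 1 = 6 + 9 = 15 days
Path 2 = 8 + 9 = 17 days
Duration = max(15, 17) = 17 days

17 days


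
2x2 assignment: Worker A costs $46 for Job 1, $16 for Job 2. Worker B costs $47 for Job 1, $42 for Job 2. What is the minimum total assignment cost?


Option 1: A->1 + B->2 = $46 + $42 = $88
Option 2: A->2 + B->1 = $16 + $47 = $63
Min cost = min($88, $63) = $63

$63


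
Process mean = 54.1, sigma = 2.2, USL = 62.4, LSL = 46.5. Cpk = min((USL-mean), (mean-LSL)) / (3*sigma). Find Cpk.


Cpu = (62.4 - 54.1) / (3 * 2.2) = 1.26
Cpl = (54.1 - 46.5) / (3 * 2.2) = 1.15
Cpk = min(1.26, 1.15) = 1.15

1.15


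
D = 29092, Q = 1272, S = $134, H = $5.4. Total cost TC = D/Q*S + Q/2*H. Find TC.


TC = 29092/1272 * 134 + 1272/2 * 5.4

$6499.12


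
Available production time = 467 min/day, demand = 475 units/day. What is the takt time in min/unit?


Formula: Takt Time = Available Production Time / Customer Demand
Takt = 467 min/day / 475 units/day
Takt = 0.98 min/unit

0.98 min/unit


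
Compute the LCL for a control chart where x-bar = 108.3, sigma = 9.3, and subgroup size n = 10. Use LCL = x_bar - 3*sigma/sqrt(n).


LCL = 108.3 - 3 * 9.3 / sqrt(10)

99.48


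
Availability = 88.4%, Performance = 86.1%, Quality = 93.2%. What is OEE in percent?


Formula: OEE = Availability * Performance * Quality / 10000
A * P = 88.4% * 86.1% / 100 = 76.11%
OEE = 76.11% * 93.2% / 100 = 70.9%

70.9%


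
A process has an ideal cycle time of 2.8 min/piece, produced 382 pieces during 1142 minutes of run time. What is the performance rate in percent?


Formula: Performance = (Ideal CT * Total Count) / Run Time * 100
Ideal output time = 2.8 * 382 = 1069.6 min
Performance = 1069.6 / 1142 * 100 = 93.7%

93.7%


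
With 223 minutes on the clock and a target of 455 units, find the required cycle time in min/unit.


Formula: CT = Available Time / Number of Units
CT = 223 min / 455 units
CT = 0.49 min/unit

0.49 min/unit


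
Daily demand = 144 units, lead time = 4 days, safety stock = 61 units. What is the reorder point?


Formula: ROP = (Daily Demand * Lead Time) + Safety Stock
Demand during lead time = 144 * 4 = 576 units
ROP = 576 + 61 = 637 units

637 units


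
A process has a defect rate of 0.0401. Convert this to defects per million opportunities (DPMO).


DPMO = defect_rate * 1000000 = 0.0401 * 1000000

40100


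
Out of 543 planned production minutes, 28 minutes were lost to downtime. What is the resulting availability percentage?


Formula: Availability = (Planned Time - Downtime) / Planned Time * 100
Uptime = 543 - 28 = 515 min
Availability = 515 / 543 * 100 = 94.8%

94.8%


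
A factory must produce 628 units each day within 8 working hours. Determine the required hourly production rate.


Formula: Production Rate = Daily Demand / Available Hours
Rate = 628 units/day / 8 hours/day
Rate = 78.5 units/hour

78.5 units/hour


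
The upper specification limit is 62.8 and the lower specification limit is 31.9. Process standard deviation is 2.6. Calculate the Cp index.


Cp = (62.8 - 31.9) / (6 * 2.6)

1.98


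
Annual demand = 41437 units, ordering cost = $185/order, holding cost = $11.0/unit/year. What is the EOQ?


Formula: EOQ = sqrt(2 * D * S / H)
Numerator: 2 * 41437 * 185 = 15331690
2DS/H = 15331690 / 11.0 = 1393790.0
EOQ = sqrt(1393790.0) = 1180.6 units

1180.6 units


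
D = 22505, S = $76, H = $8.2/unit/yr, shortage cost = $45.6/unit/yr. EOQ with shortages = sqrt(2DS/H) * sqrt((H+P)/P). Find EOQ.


Formula: EOQ* = sqrt(2DS/H) * sqrt((H+P)/P)
Base EOQ = sqrt(2*22505*76/8.2) = 645.88 units
Correction = sqrt((8.2+45.6)/45.6) = 1.0862
EOQ* = 645.88 * 1.0862 = 701.6 units

701.6 units


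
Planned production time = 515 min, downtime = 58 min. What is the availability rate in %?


Formula: Availability = (Planned Time - Downtime) / Planned Time * 100
Uptime = 515 - 58 = 457 min
Availability = 457 / 515 * 100 = 88.7%

88.7%


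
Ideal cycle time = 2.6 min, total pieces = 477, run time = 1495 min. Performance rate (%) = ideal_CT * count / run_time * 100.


Formula: Performance = (Ideal CT * Total Count) / Run Time * 100
Ideal output time = 2.6 * 477 = 1240.2 min
Performance = 1240.2 / 1495 * 100 = 83.0%

83.0%


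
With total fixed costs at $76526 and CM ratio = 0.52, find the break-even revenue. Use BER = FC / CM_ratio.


Formula: BER = Fixed Costs / Contribution Margin Ratio
BER = $76526 / 0.52
BER = $147165.38 (to the nearest cent)

$147165.38


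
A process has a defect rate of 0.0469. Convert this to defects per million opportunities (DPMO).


DPMO = defect_rate * 1000000 = 0.0469 * 1000000

46900


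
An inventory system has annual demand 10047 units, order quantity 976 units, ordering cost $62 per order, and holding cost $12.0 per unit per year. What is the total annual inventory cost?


TC = 10047/976 * 62 + 976/2 * 12.0

$6494.23


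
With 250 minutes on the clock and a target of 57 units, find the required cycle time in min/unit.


Formula: CT = Available Time / Number of Units
CT = 250 min / 57 units
CT = 4.39 min/unit

4.39 min/unit


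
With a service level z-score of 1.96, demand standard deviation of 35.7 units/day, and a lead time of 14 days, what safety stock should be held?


Formula: SS = z * sigma_d * sqrt(LT)
sqrt(LT) = sqrt(14) = 3.7417
SS = 1.96 * 35.7 * 3.7417
SS = 261.8 units

261.8 units


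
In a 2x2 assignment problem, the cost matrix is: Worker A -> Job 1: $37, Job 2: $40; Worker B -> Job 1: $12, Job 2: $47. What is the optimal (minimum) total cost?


Option 1: A->1 + B->2 = $37 + $47 = $84
Option 2: A->2 + B->1 = $40 + $12 = $52
Min cost = min($84, $52) = $52

$52


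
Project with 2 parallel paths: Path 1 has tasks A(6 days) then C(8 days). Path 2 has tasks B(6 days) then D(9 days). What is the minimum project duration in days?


Path 1 = 6 + 8 = 14 days
Path 2 = 6 + 9 = 15 days
Duration = max(14, 15) = 15 days

15 days


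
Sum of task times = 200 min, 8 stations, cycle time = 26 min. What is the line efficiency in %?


Formula: Efficiency = Sum of Task Times / (N_stations * CT) * 100
Total station capacity = 8 stations * 26 min = 208 min
Efficiency = 200 / 208 * 100 = 96.2%

96.2%


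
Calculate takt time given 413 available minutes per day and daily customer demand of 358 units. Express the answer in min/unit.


Formula: Takt Time = Available Production Time / Customer Demand
Takt = 413 min/day / 358 units/day
Takt = 1.15 min/unit

1.15 min/unit


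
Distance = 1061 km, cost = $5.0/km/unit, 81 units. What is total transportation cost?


TC = dist * cost * units = 1061 * 5.0 * 81 = $429705.00

$429705.00


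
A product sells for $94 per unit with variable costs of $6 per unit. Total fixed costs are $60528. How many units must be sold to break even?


Formula: BEQ = Fixed Costs / (Price - Variable Cost)
Contribution margin = $94 - $6 = $88/unit
BEQ = ceil($60528 / $88/unit) = ceil(687.82) = 688 units

688 units


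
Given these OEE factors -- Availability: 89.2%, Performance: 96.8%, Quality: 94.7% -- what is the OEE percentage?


Formula: OEE = Availability * Performance * Quality / 10000
A * P = 89.2% * 96.8% / 100 = 86.35%
OEE = 86.35% * 94.7% / 100 = 81.8%

81.8%


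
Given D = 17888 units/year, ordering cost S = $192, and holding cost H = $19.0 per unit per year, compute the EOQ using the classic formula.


Formula: EOQ = sqrt(2 * D * S / H)
Numerator: 2 * 17888 * 192 = 6868992
2DS/H = 6868992 / 19.0 = 361525.9
EOQ = sqrt(361525.9) = 601.3 units

601.3 units


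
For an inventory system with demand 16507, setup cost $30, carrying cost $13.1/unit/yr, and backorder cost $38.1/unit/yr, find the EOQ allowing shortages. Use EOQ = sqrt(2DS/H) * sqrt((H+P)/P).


Formula: EOQ* = sqrt(2DS/H) * sqrt((H+P)/P)
Base EOQ = sqrt(2*16507*30/13.1) = 274.96 units
Correction = sqrt((13.1+38.1)/38.1) = 1.15924
EOQ* = 274.96 * 1.15924 = 318.7 units

318.7 units


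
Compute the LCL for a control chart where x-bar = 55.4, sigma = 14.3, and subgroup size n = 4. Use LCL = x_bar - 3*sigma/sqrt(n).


LCL = 55.4 - 3 * 14.3 / sqrt(4)

33.95


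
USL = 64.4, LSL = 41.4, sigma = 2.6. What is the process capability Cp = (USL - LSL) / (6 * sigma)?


Cp = (64.4 - 41.4) / (6 * 2.6)

1.47


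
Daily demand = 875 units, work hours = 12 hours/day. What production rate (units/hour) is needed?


Formula: Production Rate = Daily Demand / Available Hours
Rate = 875 units/day / 12 hours/day
Rate = 72.9 units/hour

72.9 units/hour


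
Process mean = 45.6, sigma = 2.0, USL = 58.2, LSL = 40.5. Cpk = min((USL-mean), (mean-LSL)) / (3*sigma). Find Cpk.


Cpu = (58.2 - 45.6) / (3 * 2.0) = 2.1
Cpl = (45.6 - 40.5) / (3 * 2.0) = 0.85
Cpk = min(2.1, 0.85) = 0.85

0.85
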